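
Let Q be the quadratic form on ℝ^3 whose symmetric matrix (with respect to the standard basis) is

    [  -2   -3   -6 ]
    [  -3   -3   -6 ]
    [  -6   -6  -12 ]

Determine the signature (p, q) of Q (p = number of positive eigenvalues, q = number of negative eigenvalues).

Symmetric row and column elimination reduces A to a congruent diagonal form with pivots -2, 3/2, 0.
Counting signs: 1 positive, 1 negative, 1 zero.

(1, 1)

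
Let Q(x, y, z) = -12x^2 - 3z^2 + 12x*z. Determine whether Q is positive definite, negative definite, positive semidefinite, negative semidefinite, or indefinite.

The associated matrix is A = [[-12, 0, 6], [0, 0, 0], [6, 0, -3]].
Symmetric row and column elimination reduces A to a congruent diagonal form with pivots -12, 0, 0.
So there are 1 negative, 2 zero pivots.
Hence Q is negative semidefinite.

negative semidefinite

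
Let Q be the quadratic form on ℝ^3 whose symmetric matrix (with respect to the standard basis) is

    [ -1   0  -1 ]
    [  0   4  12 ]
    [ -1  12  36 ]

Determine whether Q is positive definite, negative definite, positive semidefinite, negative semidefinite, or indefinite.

indefinite

Row-reducing A symmetrically gives the diagonal entries -1, 4, 1.
So there are 2 positive, 1 negative pivots.
Hence Q is indefinite.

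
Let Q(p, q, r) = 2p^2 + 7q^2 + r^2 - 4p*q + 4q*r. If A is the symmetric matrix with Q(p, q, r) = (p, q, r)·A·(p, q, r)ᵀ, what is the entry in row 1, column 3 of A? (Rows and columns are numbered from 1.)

0

The coefficient of p·r in Q is 0. For a symmetric A this equals A[1,3] + A[3,1] = 2·A[1,3].
So A[1,3] = 0/2 = 0.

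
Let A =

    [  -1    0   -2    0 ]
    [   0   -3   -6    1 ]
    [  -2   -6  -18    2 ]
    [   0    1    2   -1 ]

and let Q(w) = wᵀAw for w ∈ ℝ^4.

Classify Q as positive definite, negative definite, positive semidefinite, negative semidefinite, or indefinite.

negative definite

Leading principal minors: Δ_1 = -1, Δ_2 = 3, Δ_3 = -6, Δ_4 = 4.
The signs alternate starting with Δ_1 < 0, so by Sylvester's criterion Q is negative definite.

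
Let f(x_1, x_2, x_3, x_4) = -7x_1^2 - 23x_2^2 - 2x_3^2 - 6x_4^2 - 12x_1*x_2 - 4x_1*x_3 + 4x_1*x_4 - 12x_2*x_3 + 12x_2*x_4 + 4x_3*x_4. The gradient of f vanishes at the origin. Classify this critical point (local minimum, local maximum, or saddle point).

The Hessian at the origin is H = [[-14, -12, -4, 4], [-12, -46, -12, 12], [-4, -12, -4, 4], [4, 12, 4, -12]].
An LDLᵀ factorisation of H has diagonal entries -14, -250/7, -4/5, -8.
So there are 4 negative pivots.
H is negative definite, so the origin is a strict local maximum.

local maximum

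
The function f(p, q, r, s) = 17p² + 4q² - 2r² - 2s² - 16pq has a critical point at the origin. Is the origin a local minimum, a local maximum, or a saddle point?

saddle point

The Hessian at the origin is H = [[34, -16, 0, 0], [-16, 8, 0, 0], [0, 0, -4, 0], [0, 0, 0, -4]].
Row-reducing H symmetrically gives the diagonal entries 34, 8/17, -4, -4.
That gives 2 positive, 2 negative pivots.
H is indefinite, so the origin is a saddle point.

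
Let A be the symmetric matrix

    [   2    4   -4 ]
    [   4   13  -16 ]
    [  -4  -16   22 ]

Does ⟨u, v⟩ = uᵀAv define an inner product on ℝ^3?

yes

Leading principal minors: Δ_1 = 2, Δ_2 = 10, Δ_3 = 12.
All leading principal minors are positive, so by Sylvester's criterion Q is positive definite.
⟨·,·⟩ is an inner product exactly when A is positive definite.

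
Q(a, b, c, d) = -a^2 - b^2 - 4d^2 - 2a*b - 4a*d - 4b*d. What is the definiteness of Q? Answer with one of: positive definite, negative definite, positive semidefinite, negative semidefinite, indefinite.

negative semidefinite

The symmetric matrix is A = [[-1, -1, 0, -2], [-1, -1, 0, -2], [0, 0, 0, 0], [-2, -2, 0, -4]].
Symmetric row and column elimination reduces A to a congruent diagonal form with pivots -1, 0, 0, 0.
That gives 1 negative, 3 zero pivots.
Hence Q is negative semidefinite.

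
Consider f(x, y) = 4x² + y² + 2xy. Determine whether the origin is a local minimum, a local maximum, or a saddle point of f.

The Hessian at the origin is H = [[8, 2], [2, 2]].
det H = 8·2 − (2)² = 12 > 0 and H[1,1] = 8 > 0, so H is positive definite.
Therefore the origin is a local minimum.

local minimum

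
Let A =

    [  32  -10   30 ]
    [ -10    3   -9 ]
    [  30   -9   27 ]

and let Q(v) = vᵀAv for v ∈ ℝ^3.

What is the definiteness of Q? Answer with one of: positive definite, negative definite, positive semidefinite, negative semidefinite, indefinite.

indefinite

Applying the same elementary operations to the rows and columns of A produces a congruent diagonal matrix with entries 32, -1/8, 0.
That gives 1 positive, 1 negative, 1 zero pivots.
Hence Q is indefinite.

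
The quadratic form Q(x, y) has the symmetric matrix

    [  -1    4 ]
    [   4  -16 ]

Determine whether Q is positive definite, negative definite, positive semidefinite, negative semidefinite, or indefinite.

Symmetric row and column elimination reduces A to a congruent diagonal form with pivots -1, 0.
That gives 1 negative, 1 zero pivots.
Hence Q is negative semidefinite.

negative semidefinite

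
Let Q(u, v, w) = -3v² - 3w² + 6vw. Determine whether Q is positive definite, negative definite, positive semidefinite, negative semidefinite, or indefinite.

Write A = [[0, 0, 0], [0, -3, 3], [0, 3, -3]].
Row-reducing A symmetrically gives the diagonal entries 0, -3, 0.
That gives 1 negative, 2 zero pivots.
Hence Q is negative semidefinite.

negative semidefinite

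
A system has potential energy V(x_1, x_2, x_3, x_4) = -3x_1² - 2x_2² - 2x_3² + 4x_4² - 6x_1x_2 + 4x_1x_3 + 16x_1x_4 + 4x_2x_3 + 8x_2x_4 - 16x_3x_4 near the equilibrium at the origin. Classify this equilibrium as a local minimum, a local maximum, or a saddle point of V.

The Hessian at the origin is H = [[-6, -6, 4, 16], [-6, -4, 4, 8], [4, 4, -4, -16], [16, 8, -16, 8]].
Symmetric row and column elimination reduces H to a congruent diagonal form with pivots -6, 2, -4/3, 40.
Counting signs: 2 positive, 2 negative.
H is indefinite, so the origin is a saddle point.

saddle point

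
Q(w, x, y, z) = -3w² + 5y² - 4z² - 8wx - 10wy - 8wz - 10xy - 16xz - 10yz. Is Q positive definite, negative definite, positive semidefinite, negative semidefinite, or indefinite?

The symmetric matrix is A = [[-3, -4, -5, -4], [-4, 0, -5, -8], [-5, -5, 5, -5], [-4, -8, -5, -4]].
Row-reducing A symmetrically gives the diagonal entries -3, 16/3, 205/16, -20/41.
That gives 2 positive, 2 negative pivots.
Hence Q is indefinite.

indefinite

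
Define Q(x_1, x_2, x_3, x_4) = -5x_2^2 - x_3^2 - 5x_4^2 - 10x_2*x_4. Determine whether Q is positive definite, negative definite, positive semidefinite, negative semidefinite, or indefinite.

negative semidefinite

The associated matrix is A = [[0, 0, 0, 0], [0, -5, 0, -5], [0, 0, -1, 0], [0, -5, 0, -5]].
Symmetric row and column elimination reduces A to a congruent diagonal form with pivots 0, -5, -1, 0.
That gives 2 negative, 2 zero pivots.
Hence Q is negative semidefinite.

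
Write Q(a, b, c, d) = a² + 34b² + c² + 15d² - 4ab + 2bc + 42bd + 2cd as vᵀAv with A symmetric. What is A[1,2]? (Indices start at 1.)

-2

The coefficient of a·b in Q is -4. For a symmetric A this equals A[1,2] + A[2,1] = 2·A[1,2].
So A[1,2] = -4/2 = -2.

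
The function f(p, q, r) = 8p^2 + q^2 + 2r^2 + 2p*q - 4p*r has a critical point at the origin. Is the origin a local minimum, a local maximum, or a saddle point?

The Hessian at the origin is H = [[16, 2, -4], [2, 2, 0], [-4, 0, 4]].
Symmetric row and column elimination reduces H to a congruent diagonal form with pivots 16, 7/4, 20/7.
Counting signs: 3 positive.
H is positive definite, so the origin is a strict local minimum.

local minimum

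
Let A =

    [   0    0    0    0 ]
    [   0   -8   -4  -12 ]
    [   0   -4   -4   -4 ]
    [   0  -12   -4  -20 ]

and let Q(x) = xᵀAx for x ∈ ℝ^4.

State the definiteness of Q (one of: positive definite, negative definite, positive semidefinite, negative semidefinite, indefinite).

negative semidefinite

Applying the same elementary operations to the rows and columns of A produces a congruent diagonal matrix with entries 0, -8, -2, 0.
That gives 2 negative, 2 zero pivots.
Hence Q is negative semidefinite.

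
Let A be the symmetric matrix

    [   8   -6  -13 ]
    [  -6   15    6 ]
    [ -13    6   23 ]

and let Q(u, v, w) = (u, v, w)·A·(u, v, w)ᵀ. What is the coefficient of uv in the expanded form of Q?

The coefficient of uv is A[1,2] + A[2,1] = 2·(-6) = -12.

-12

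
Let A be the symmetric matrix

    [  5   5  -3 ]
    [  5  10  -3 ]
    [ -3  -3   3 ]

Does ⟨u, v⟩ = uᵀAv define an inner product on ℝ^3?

yes

Applying the same elementary operations to the rows and columns of A produces a congruent diagonal matrix with entries 5, 5, 6/5.
Counting signs: 3 positive.
Hence Q is positive definite.
⟨·,·⟩ is an inner product exactly when A is positive definite.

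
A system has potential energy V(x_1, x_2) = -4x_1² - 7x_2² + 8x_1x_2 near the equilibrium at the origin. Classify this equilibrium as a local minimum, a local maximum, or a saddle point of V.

The Hessian at the origin is H = [[-8, 8], [8, -14]].
det H = -8·-14 − (8)² = 48 > 0 and H[1,1] = -8 < 0, so H is negative definite.
Therefore the origin is a local maximum.

local maximum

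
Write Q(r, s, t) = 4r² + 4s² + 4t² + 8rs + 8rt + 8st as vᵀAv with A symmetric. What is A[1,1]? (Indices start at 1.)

The coefficient of r² in Q is 4, and that is exactly A[1,1].

4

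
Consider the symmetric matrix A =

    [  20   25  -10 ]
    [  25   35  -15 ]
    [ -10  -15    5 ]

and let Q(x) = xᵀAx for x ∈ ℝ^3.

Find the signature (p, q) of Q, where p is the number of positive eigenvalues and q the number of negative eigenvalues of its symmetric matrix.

(2, 1)

Applying the same elementary operations to the rows and columns of A produces a congruent diagonal matrix with entries 20, 15/4, -5/3.
That gives 2 positive, 1 negative pivots.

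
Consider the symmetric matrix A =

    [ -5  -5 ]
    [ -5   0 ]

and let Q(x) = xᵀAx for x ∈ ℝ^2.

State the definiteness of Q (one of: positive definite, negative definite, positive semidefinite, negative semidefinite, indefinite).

indefinite

For the 2×2 matrix [[-5, -5], [-5, 0]]: det = -5·0 − (-5)² = -25, trace = -5.
det < 0 so the eigenvalues have opposite signs; the form is indefinite.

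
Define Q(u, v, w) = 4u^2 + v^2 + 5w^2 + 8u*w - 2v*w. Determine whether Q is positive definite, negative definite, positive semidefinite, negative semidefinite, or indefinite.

positive semidefinite

Write A = [[4, 0, 4], [0, 1, -1], [4, -1, 5]].
Applying the same elementary operations to the rows and columns of A produces a congruent diagonal matrix with entries 4, 1, 0.
So there are 2 positive, 1 zero pivots.
Hence Q is positive semidefinite.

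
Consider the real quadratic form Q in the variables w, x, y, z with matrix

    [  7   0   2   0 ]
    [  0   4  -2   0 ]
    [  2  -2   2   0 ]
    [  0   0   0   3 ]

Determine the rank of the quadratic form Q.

Congruent diagonalization of A (simultaneous row and column reduction) yields pivots 7, 4, 3/7, 3.
That gives 4 positive pivots.
The rank is the number of nonzero pivots: 4.

4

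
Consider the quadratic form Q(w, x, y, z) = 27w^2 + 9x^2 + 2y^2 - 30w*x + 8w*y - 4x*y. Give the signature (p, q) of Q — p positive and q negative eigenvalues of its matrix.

Write A = [[27, -15, 4, 0], [-15, 9, -2, 0], [4, -2, 2, 0], [0, 0, 0, 0]].
Row-reducing A symmetrically gives the diagonal entries 27, 2/3, 4/3, 0.
Counting signs: 3 positive, 1 zero.

(3, 0)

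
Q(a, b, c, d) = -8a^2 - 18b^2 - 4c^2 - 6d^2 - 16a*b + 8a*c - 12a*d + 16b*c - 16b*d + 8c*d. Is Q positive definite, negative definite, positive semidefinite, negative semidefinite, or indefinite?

negative definite

The symmetric matrix of Q is A = [[-8, -8, 4, -6], [-8, -18, 8, -8], [4, 8, -4, 4], [-6, -8, 4, -6]].
Leading principal minors: Δ_1 = -8, Δ_2 = 80, Δ_3 = -32, Δ_4 = 32.
The signs alternate starting with Δ_1 < 0, so by Sylvester's criterion Q is negative definite.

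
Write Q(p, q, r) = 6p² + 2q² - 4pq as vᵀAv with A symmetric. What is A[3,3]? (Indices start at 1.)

The coefficient of r² in Q is 0, and that is exactly A[3,3].

0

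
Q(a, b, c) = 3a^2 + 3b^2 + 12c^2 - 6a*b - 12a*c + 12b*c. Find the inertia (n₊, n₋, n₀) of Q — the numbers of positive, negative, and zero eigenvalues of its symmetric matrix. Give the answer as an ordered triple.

(1, 0, 2)

Write A = [[3, -3, -6], [-3, 3, 6], [-6, 6, 12]].
Congruent diagonalization of A (simultaneous row and column reduction) yields pivots 3, 0, 0.
So there are 1 positive, 2 zero pivots.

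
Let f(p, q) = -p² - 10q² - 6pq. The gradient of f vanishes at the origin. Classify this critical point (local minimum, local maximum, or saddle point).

local maximum

The Hessian at the origin is H = [[-2, -6], [-6, -20]].
det H = -2·-20 − (-6)² = 4 > 0 and H[1,1] = -2 < 0, so H is negative definite.
Therefore the origin is a local maximum.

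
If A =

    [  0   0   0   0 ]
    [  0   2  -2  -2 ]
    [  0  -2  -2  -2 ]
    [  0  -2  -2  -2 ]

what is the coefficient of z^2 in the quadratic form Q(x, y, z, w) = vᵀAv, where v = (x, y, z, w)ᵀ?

-2

The coefficient of z^2 is the diagonal entry A[3,3] = -2.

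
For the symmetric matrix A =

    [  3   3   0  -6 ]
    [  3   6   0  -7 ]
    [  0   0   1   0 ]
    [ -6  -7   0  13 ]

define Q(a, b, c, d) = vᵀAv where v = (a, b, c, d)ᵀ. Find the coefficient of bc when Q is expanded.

0

The coefficient of bc is A[2,3] + A[3,2] = 2·0 = 0.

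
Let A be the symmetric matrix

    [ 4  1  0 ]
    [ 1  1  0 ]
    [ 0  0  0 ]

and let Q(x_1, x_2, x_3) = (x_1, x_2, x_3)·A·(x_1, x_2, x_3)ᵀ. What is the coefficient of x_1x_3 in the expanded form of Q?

0

The coefficient of x_1x_3 is A[1,3] + A[3,1] = 2·0 = 0.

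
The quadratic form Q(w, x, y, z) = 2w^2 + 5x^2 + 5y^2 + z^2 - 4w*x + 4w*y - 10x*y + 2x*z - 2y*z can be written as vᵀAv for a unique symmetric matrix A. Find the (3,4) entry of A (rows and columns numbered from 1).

-1

The coefficient of y·z in Q is -2. For a symmetric A this equals A[3,4] + A[4,3] = 2·A[3,4].
So A[3,4] = -2/2 = -1.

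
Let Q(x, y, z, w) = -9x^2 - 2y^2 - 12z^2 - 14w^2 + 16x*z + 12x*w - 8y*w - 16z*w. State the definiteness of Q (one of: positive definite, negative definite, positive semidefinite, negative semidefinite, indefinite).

The symmetric matrix of Q is A = [[-9, 0, 8, 6], [0, -2, 0, -4], [8, 0, -12, -8], [6, -4, -8, -14]].
Leading principal minors: Δ_1 = -9, Δ_2 = 18, Δ_3 = -88, Δ_4 = 48.
The signs alternate starting with Δ_1 < 0, so by Sylvester's criterion Q is negative definite.

negative definite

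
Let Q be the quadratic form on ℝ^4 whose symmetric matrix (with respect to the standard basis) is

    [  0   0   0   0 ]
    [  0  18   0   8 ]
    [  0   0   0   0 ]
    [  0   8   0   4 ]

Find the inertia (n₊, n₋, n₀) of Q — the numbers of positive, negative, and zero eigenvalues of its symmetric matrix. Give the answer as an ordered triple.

Congruent diagonalization of A (simultaneous row and column reduction) yields pivots 0, 18, 0, 4/9.
That gives 2 positive, 2 zero pivots.

(2, 0, 2)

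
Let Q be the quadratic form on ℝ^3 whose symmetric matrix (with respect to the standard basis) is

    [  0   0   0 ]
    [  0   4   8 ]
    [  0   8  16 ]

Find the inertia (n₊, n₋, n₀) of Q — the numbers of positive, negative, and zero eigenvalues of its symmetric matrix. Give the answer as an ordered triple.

(1, 0, 2)

Congruent diagonalization of A (simultaneous row and column reduction) yields pivots 0, 4, 0.
Counting signs: 1 positive, 2 zero.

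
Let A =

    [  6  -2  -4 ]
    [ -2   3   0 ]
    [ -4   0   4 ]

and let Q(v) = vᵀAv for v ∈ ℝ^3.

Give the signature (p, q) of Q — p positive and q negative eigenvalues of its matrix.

Row-reducing A symmetrically gives the diagonal entries 6, 7/3, 4/7.
Counting signs: 3 positive.

(3, 0)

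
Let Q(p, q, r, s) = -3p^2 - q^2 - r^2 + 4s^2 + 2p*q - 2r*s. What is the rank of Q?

4

The associated matrix is A = [[-3, 1, 0, 0], [1, -1, 0, 0], [0, 0, -1, -1], [0, 0, -1, 4]].
Symmetric row and column elimination reduces A to a congruent diagonal form with pivots -3, -2/3, -1, 5.
Counting signs: 1 positive, 3 negative.
The rank is the number of nonzero pivots: 4.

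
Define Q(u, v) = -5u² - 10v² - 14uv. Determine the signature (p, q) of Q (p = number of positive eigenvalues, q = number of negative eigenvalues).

Write A = [[-5, -7], [-7, -10]].
Symmetric row and column elimination reduces A to a congruent diagonal form with pivots -5, -1/5.
That gives 2 negative pivots.

(0, 2)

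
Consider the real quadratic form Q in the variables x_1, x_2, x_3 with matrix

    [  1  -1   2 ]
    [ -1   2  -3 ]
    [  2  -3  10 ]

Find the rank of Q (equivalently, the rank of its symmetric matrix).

Symmetric row and column elimination reduces A to a congruent diagonal form with pivots 1, 1, 5.
So there are 3 positive pivots.
The rank is the number of nonzero pivots: 3.

3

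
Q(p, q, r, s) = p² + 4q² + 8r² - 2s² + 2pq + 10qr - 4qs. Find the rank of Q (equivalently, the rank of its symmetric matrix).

The associated matrix is A = [[1, 1, 0, 0], [1, 4, 5, -2], [0, 5, 8, 0], [0, -2, 0, -2]].
Applying the same elementary operations to the rows and columns of A produces a congruent diagonal matrix with entries 1, 3, -1/3, 30.
Counting signs: 3 positive, 1 negative.
The rank is the number of nonzero pivots: 4.

4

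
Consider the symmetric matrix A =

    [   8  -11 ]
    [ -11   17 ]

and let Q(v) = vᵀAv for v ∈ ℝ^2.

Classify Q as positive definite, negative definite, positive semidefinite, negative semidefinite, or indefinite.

For the 2×2 matrix [[8, -11], [-11, 17]]: det = 8·17 − (-11)² = 15, trace = 25.
det > 0 so both eigenvalues share the sign of the trace; trace = 25 > 0 ⇒ both positive.

positive definite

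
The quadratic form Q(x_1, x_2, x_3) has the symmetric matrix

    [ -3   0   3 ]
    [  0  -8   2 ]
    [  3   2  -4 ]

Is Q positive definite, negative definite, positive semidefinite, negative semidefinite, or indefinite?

negative definite

Leading principal minors: Δ_1 = -3, Δ_2 = 24, Δ_3 = -12.
The signs alternate starting with Δ_1 < 0, so by Sylvester's criterion Q is negative definite.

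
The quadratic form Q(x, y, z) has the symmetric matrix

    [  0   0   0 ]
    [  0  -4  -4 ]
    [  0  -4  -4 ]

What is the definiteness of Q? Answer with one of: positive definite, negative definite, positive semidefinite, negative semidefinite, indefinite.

Congruent diagonalization of A (simultaneous row and column reduction) yields pivots 0, -4, 0.
Counting signs: 1 negative, 2 zero.
Hence Q is negative semidefinite.

negative semidefinite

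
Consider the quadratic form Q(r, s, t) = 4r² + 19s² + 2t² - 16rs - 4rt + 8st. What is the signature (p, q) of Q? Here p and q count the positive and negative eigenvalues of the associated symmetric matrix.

The associated matrix is A = [[4, -8, -2], [-8, 19, 4], [-2, 4, 2]].
Congruent diagonalization of A (simultaneous row and column reduction) yields pivots 4, 3, 1.
So there are 3 positive pivots.

(3, 0)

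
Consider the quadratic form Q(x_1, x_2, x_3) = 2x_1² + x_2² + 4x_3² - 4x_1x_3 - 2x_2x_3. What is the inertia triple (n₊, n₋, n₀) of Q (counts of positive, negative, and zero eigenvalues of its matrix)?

The associated matrix is A = [[2, 0, -2], [0, 1, -1], [-2, -1, 4]].
An LDLᵀ factorisation of A has diagonal entries 2, 1, 1.
So there are 3 positive pivots.

(3, 0, 0)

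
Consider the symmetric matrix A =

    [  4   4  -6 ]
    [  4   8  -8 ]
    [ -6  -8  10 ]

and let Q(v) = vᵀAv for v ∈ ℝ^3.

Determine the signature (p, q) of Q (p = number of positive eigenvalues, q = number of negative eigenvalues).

Symmetric row and column elimination reduces A to a congruent diagonal form with pivots 4, 4, 0.
Counting signs: 2 positive, 1 zero.

(2, 0)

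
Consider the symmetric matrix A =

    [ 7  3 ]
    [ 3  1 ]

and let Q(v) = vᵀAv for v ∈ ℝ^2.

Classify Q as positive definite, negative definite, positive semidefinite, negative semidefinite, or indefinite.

indefinite

Symmetric row and column elimination reduces A to a congruent diagonal form with pivots 7, -2/7.
So there are 1 positive, 1 negative pivots.
Hence Q is indefinite.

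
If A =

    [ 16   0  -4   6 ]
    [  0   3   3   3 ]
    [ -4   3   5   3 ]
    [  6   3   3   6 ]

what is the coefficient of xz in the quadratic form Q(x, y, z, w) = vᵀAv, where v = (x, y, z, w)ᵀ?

-8

The coefficient of xz is A[1,3] + A[3,1] = 2·(-4) = -8.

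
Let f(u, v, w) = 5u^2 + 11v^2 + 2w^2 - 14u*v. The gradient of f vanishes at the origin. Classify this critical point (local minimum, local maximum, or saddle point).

The Hessian at the origin is H = [[10, -14, 0], [-14, 22, 0], [0, 0, 4]].
Congruent diagonalization of H (simultaneous row and column reduction) yields pivots 10, 12/5, 4.
So there are 3 positive pivots.
H is positive definite, so the origin is a strict local minimum.

local minimum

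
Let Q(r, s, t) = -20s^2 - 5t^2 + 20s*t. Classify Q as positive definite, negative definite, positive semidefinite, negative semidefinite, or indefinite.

The symmetric matrix is A = [[0, 0, 0], [0, -20, 10], [0, 10, -5]].
Row-reducing A symmetrically gives the diagonal entries 0, -20, 0.
That gives 1 negative, 2 zero pivots.
Hence Q is negative semidefinite.

negative semidefinite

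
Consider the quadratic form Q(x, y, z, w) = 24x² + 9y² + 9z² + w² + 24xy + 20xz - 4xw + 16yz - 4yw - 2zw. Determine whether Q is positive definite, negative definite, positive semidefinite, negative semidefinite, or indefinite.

Write A = [[24, 12, 10, -2], [12, 9, 8, -2], [10, 8, 9, -1], [-2, -2, -1, 1]].
Congruent diagonalization of A (simultaneous row and column reduction) yields pivots 24, 3, 11/6, 4/33.
So there are 4 positive pivots.
Hence Q is positive definite.

positive definite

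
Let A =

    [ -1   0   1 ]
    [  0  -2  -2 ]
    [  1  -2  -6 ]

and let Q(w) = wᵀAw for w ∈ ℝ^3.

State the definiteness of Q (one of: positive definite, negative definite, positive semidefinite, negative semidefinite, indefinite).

Leading principal minors: Δ_1 = -1, Δ_2 = 2, Δ_3 = -6.
The signs alternate starting with Δ_1 < 0, so by Sylvester's criterion Q is negative definite.

negative definite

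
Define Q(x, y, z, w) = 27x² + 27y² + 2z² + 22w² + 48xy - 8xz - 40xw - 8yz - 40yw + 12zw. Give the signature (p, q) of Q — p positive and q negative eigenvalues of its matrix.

The symmetric matrix is A = [[27, 24, -4, -20], [24, 27, -4, -20], [-4, -4, 2, 6], [-20, -20, 6, 22]].
Symmetric row and column elimination reduces A to a congruent diagonal form with pivots 27, 17/3, 70/51, 12/35.
Counting signs: 4 positive.

(4, 0)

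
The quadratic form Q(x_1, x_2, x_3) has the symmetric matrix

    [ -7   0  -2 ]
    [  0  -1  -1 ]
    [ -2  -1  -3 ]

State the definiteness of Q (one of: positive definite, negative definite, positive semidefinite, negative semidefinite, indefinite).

Applying the same elementary operations to the rows and columns of A produces a congruent diagonal matrix with entries -7, -1, -10/7.
So there are 3 negative pivots.
Hence Q is negative definite.

negative definite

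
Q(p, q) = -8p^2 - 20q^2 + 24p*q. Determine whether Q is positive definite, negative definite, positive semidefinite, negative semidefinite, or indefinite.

negative definite

The symmetric matrix of Q is [[-8, 12], [12, -20]].
For the 2×2 matrix [[-8, 12], [12, -20]]: det = -8·-20 − (12)² = 16, trace = -28.
det > 0 so both eigenvalues share the sign of the trace; trace = -28 < 0 ⇒ both negative.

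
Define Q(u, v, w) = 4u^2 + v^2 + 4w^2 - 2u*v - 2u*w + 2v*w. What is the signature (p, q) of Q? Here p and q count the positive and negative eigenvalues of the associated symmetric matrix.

Write A = [[4, -1, -1], [-1, 1, 1], [-1, 1, 4]].
Applying the same elementary operations to the rows and columns of A produces a congruent diagonal matrix with entries 4, 3/4, 3.
So there are 3 positive pivots.

(3, 0)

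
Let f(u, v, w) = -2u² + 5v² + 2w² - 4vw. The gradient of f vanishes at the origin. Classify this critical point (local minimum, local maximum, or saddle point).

The Hessian at the origin is H = [[-4, 0, 0], [0, 10, -4], [0, -4, 4]].
Congruent diagonalization of H (simultaneous row and column reduction) yields pivots -4, 10, 12/5.
Counting signs: 2 positive, 1 negative.
H is indefinite, so the origin is a saddle point.

saddle point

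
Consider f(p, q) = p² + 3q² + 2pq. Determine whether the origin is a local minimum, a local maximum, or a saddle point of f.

The Hessian at the origin is H = [[2, 2], [2, 6]].
det H = 2·6 − (2)² = 8 > 0 and H[1,1] = 2 > 0, so H is positive definite.
Therefore the origin is a local minimum.

local minimum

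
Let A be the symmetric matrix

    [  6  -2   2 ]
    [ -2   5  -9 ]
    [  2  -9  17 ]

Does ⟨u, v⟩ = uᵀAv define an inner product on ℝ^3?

yes

Leading principal minors: Δ_1 = 6, Δ_2 = 26, Δ_3 = 8.
All leading principal minors are positive, so by Sylvester's criterion Q is positive definite.
⟨·,·⟩ is an inner product exactly when A is positive definite.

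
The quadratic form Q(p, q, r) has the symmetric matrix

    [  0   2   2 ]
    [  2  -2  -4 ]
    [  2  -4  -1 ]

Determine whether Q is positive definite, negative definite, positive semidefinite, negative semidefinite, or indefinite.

A is congruent to a diagonal matrix with 2 positive, 1 negative and 0 zero entries, so Q is indefinite.

indefinite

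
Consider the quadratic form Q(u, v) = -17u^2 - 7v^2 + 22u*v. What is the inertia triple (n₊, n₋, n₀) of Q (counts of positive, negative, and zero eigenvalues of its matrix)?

The associated matrix is A = [[-17, 11], [11, -7]].
Row-reducing A symmetrically gives the diagonal entries -17, 2/17.
So there are 1 positive, 1 negative pivots.

(1, 1, 0)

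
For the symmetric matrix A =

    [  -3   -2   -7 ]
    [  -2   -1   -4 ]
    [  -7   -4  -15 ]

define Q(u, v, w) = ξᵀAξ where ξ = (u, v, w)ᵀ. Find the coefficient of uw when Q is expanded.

-14

The coefficient of uw is A[1,3] + A[3,1] = 2·(-7) = -14.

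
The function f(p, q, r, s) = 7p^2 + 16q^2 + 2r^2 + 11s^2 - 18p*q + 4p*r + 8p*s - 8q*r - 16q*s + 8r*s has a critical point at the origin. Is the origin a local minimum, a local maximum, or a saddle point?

local minimum

The Hessian at the origin is H = [[14, -18, 4, 8], [-18, 32, -8, -16], [4, -8, 4, 8], [8, -16, 8, 22]].
Congruent diagonalization of H (simultaneous row and column reduction) yields pivots 14, 62/7, 60/31, 6.
That gives 4 positive pivots.
H is positive definite, so the origin is a strict local minimum.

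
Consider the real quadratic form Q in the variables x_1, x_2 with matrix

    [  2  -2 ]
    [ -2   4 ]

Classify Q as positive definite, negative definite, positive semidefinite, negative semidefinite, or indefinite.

positive definite

Applying the same elementary operations to the rows and columns of A produces a congruent diagonal matrix with entries 2, 2.
So there are 2 positive pivots.
Hence Q is positive definite.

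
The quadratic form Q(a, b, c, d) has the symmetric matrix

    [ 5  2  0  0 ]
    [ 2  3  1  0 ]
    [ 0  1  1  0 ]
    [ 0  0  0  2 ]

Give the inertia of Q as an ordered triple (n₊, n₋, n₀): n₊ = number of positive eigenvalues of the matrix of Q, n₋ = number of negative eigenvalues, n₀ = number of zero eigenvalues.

(4, 0, 0)

Applying the same elementary operations to the rows and columns of A produces a congruent diagonal matrix with entries 5, 11/5, 6/11, 2.
So there are 4 positive pivots.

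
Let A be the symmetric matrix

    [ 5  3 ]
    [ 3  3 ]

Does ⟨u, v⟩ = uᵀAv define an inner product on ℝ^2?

yes

Leading principal minors: Δ_1 = 5, Δ_2 = 6.
All leading principal minors are positive, so by Sylvester's criterion Q is positive definite.
⟨·,·⟩ is an inner product exactly when A is positive definite.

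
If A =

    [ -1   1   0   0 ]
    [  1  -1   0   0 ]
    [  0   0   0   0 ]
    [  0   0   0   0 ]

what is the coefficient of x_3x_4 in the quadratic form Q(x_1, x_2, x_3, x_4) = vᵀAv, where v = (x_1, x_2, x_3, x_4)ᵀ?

The coefficient of x_3x_4 is A[3,4] + A[4,3] = 2·0 = 0.

0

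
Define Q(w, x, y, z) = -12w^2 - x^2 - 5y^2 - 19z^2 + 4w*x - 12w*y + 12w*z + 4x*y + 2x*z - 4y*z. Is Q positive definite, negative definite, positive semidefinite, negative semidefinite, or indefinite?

The symmetric matrix of Q is A = [[-12, 2, -6, 6], [2, -1, 2, 1], [-6, 2, -5, -2], [6, 1, -2, -19]].
Leading principal minors: Δ_1 = -12, Δ_2 = 8, Δ_3 = -4, Δ_4 = 8.
The signs alternate starting with Δ_1 < 0, so by Sylvester's criterion Q is negative definite.

negative definite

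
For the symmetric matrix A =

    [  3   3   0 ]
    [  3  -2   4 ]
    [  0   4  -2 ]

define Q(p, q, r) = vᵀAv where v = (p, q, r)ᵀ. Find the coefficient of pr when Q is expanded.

0

The coefficient of pr is A[1,3] + A[3,1] = 2·0 = 0.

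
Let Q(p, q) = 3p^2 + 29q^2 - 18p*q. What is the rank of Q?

The associated matrix is A = [[3, -9], [-9, 29]].
Symmetric row and column elimination reduces A to a congruent diagonal form with pivots 3, 2.
That gives 2 positive pivots.
The rank is the number of nonzero pivots: 2.

2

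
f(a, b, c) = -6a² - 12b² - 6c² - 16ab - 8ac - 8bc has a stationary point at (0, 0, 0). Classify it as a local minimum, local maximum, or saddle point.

local maximum

The Hessian at the origin is H = [[-12, -16, -8], [-16, -24, -8], [-8, -8, -12]].
An LDLᵀ factorisation of H has diagonal entries -12, -8/3, -4.
Counting signs: 3 negative.
H is negative definite, so the origin is a strict local maximum.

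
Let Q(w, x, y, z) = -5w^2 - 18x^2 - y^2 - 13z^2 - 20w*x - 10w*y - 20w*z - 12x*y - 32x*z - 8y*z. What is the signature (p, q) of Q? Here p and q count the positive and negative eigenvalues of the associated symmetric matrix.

The associated matrix is A = [[-5, -10, -5, -10], [-10, -18, -6, -16], [-5, -6, -1, -4], [-10, -16, -4, -13]].
Row-reducing A symmetrically gives the diagonal entries -5, 2, -4, 0.
That gives 1 positive, 2 negative, 1 zero pivots.

(1, 2)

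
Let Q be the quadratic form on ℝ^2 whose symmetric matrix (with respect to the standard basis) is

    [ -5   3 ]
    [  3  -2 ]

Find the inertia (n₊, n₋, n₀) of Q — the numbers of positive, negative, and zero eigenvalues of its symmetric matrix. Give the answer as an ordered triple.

(0, 2, 0)

Congruent diagonalization of A (simultaneous row and column reduction) yields pivots -5, -1/5.
That gives 2 negative pivots.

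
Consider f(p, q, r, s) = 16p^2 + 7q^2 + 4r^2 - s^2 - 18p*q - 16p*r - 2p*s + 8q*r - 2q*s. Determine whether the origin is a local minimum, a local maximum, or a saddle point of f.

saddle point

The Hessian at the origin is H = [[32, -18, -16, -2], [-18, 14, 8, -2], [-16, 8, 8, 0], [-2, -2, 0, -2]].
An LDLᵀ factorisation of H has diagonal entries 32, 31/8, -8/31, 8.
So there are 3 positive, 1 negative pivots.
H is indefinite, so the origin is a saddle point.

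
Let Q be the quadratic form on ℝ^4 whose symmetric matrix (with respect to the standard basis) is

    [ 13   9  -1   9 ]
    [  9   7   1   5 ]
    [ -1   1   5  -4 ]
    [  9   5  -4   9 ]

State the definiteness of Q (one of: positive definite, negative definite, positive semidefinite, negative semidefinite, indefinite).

positive definite

Row-reducing A symmetrically gives the diagonal entries 13, 10/13, 6/5, 1/2.
Counting signs: 4 positive.
Hence Q is positive definite.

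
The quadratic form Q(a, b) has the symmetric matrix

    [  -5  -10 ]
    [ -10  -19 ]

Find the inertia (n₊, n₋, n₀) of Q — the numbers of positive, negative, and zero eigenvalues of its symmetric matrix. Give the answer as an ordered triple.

Row-reducing A symmetrically gives the diagonal entries -5, 1.
So there are 1 positive, 1 negative pivots.

(1, 1, 0)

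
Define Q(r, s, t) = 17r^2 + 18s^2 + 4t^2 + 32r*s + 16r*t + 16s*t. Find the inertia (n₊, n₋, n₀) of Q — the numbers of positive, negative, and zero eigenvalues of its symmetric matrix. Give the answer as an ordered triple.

The symmetric matrix is A = [[17, 16, 8], [16, 18, 8], [8, 8, 4]].
Symmetric row and column elimination reduces A to a congruent diagonal form with pivots 17, 50/17, 4/25.
That gives 3 positive pivots.

(3, 0, 0)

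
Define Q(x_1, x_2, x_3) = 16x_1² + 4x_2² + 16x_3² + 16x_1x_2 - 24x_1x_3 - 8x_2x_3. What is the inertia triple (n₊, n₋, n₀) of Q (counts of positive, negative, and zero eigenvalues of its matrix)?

(2, 1, 0)

The symmetric matrix is A = [[16, 8, -12], [8, 4, -4], [-12, -4, 16]].
By Sylvester's law of inertia any congruent diagonalization of A has 2 positive, 1 negative and 0 zero entries.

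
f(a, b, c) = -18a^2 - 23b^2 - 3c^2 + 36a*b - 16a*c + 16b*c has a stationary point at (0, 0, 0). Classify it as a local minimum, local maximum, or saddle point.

saddle point

The Hessian at the origin is H = [[-36, 36, -16], [36, -46, 16], [-16, 16, -6]].
Symmetric row and column elimination reduces H to a congruent diagonal form with pivots -36, -10, 10/9.
So there are 1 positive, 2 negative pivots.
H is indefinite, so the origin is a saddle point.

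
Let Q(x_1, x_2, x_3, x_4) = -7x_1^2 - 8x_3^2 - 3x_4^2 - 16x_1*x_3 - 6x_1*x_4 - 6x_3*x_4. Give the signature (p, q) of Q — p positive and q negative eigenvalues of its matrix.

Write A = [[-7, 0, -8, -3], [0, 0, 0, 0], [-8, 0, -8, -3], [-3, 0, -3, -3]].
Symmetric row and column elimination reduces A to a congruent diagonal form with pivots -7, 0, 8/7, -15/8.
That gives 1 positive, 2 negative, 1 zero pivots.

(1, 2)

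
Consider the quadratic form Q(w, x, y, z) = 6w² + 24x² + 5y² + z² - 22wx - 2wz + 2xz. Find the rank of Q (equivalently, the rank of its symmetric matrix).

4

Write A = [[6, -11, 0, -1], [-11, 24, 0, 1], [0, 0, 5, 0], [-1, 1, 0, 1]].
Congruent diagonalization of A (simultaneous row and column reduction) yields pivots 6, 23/6, 5, 15/23.
So there are 4 positive pivots.
The rank is the number of nonzero pivots: 4.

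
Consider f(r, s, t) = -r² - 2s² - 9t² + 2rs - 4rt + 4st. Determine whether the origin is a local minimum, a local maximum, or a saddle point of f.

local maximum

The Hessian at the origin is H = [[-2, 2, -4], [2, -4, 4], [-4, 4, -18]].
Applying the same elementary operations to the rows and columns of H produces a congruent diagonal matrix with entries -2, -2, -10.
That gives 3 negative pivots.
H is negative definite, so the origin is a strict local maximum.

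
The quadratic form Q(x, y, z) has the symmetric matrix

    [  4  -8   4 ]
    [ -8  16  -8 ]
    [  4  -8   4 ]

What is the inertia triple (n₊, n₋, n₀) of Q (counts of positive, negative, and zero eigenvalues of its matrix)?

(1, 0, 2)

Applying the same elementary operations to the rows and columns of A produces a congruent diagonal matrix with entries 4, 0, 0.
Counting signs: 1 positive, 2 zero.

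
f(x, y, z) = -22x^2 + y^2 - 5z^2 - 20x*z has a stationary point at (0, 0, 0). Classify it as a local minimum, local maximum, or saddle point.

The Hessian at the origin is H = [[-44, 0, -20], [0, 2, 0], [-20, 0, -10]].
An LDLᵀ factorisation of H has diagonal entries -44, 2, -10/11.
That gives 1 positive, 2 negative pivots.
H is indefinite, so the origin is a saddle point.

saddle point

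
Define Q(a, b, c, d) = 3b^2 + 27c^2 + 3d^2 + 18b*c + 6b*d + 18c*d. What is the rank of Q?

Write A = [[0, 0, 0, 0], [0, 3, 9, 3], [0, 9, 27, 9], [0, 3, 9, 3]].
Applying the same elementary operations to the rows and columns of A produces a congruent diagonal matrix with entries 0, 3, 0, 0.
That gives 1 positive, 3 zero pivots.
The rank is the number of nonzero pivots: 1.

1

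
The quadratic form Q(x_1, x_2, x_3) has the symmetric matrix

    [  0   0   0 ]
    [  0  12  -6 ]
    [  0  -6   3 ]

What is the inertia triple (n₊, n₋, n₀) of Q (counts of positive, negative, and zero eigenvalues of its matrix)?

(1, 0, 2)

Row-reducing A symmetrically gives the diagonal entries 0, 12, 0.
That gives 1 positive, 2 zero pivots.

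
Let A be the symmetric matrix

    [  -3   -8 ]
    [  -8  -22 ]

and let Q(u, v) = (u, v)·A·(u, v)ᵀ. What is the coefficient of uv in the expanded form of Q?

-16

The coefficient of uv is A[1,2] + A[2,1] = 2·(-8) = -16.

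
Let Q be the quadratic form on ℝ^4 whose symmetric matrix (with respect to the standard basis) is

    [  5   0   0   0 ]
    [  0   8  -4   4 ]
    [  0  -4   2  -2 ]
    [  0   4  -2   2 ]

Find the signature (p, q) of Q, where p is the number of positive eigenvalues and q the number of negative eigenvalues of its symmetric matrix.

(2, 0)

Congruent diagonalization of A (simultaneous row and column reduction) yields pivots 5, 8, 0, 0.
So there are 2 positive, 2 zero pivots.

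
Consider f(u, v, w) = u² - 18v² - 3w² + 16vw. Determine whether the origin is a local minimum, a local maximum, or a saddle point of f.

The Hessian at the origin is H = [[2, 0, 0], [0, -36, 16], [0, 16, -6]].
Symmetric row and column elimination reduces H to a congruent diagonal form with pivots 2, -36, 10/9.
Counting signs: 2 positive, 1 negative.
H is indefinite, so the origin is a saddle point.

saddle point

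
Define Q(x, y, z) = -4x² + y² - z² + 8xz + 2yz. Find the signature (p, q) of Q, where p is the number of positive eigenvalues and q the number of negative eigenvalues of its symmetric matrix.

(2, 1)

Write A = [[-4, 0, 4], [0, 1, 1], [4, 1, -1]].
Symmetric row and column elimination reduces A to a congruent diagonal form with pivots -4, 1, 2.
Counting signs: 2 positive, 1 negative.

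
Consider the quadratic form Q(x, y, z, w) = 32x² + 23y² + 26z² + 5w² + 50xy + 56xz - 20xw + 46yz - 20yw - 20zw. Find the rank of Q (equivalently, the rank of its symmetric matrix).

The associated matrix is A = [[32, 25, 28, -10], [25, 23, 23, -10], [28, 23, 26, -10], [-10, -10, -10, 5]].
Applying the same elementary operations to the rows and columns of A produces a congruent diagonal matrix with entries 32, 111/32, 42/37, 5/21.
So there are 4 positive pivots.
The rank is the number of nonzero pivots: 4.

4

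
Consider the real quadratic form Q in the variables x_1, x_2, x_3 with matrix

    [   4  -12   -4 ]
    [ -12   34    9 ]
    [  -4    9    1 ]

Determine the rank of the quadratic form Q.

3

Symmetric row and column elimination reduces A to a congruent diagonal form with pivots 4, -2, 3/2.
So there are 2 positive, 1 negative pivots.
The rank is the number of nonzero pivots: 3.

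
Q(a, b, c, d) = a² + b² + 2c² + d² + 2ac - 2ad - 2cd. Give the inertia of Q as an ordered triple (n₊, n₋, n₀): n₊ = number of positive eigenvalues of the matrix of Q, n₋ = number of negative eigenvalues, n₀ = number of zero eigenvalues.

The symmetric matrix is A = [[1, 0, 1, -1], [0, 1, 0, 0], [1, 0, 2, -1], [-1, 0, -1, 1]].
Symmetric row and column elimination reduces A to a congruent diagonal form with pivots 1, 1, 1, 0.
So there are 3 positive, 1 zero pivots.

(3, 0, 1)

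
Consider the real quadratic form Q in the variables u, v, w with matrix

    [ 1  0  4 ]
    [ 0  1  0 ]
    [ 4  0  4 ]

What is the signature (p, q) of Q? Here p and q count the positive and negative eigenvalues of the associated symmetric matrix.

(2, 1)

Row-reducing A symmetrically gives the diagonal entries 1, 1, -12.
So there are 2 positive, 1 negative pivots.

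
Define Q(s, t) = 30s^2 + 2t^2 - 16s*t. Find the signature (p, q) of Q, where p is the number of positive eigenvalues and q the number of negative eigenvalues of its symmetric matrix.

The symmetric matrix is A = [[30, -8], [-8, 2]].
Row-reducing A symmetrically gives the diagonal entries 30, -2/15.
Counting signs: 1 positive, 1 negative.

(1, 1)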